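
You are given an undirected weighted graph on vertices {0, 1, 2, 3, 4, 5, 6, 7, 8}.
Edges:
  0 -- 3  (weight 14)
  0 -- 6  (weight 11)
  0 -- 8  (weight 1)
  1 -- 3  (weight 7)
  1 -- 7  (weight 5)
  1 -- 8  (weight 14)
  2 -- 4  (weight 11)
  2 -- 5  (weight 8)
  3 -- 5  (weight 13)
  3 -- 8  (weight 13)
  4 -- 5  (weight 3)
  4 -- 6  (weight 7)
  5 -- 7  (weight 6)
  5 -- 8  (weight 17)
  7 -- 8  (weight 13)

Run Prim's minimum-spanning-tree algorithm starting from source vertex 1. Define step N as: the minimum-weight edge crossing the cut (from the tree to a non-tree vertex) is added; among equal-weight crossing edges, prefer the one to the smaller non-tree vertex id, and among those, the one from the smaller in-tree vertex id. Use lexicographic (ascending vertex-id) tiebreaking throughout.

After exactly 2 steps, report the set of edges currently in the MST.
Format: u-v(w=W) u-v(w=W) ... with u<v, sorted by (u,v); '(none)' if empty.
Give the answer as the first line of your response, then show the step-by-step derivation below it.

1-7(w=5) 5-7(w=6)

step 1: add edge 1-7 (w=5); MST = {1-7(w=5)}
step 2: add edge 5-7 (w=6); MST = {1-7(w=5) 5-7(w=6)}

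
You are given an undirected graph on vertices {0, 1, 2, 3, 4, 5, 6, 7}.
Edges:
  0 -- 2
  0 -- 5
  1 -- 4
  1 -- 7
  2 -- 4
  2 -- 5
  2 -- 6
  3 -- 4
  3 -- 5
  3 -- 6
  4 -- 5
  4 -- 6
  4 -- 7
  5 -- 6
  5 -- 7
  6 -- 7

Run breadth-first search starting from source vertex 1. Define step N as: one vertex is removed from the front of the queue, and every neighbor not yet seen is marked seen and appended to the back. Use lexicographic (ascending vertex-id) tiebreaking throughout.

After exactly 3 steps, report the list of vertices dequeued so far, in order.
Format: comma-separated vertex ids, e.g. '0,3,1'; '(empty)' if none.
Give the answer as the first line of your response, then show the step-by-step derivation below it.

1,4,7

step 1: dequeue 1; queue=[4,7]; order=1
step 2: dequeue 4; queue=[7,2,3,5,6]; order=1,4
step 3: dequeue 7; queue=[2,3,5,6]; order=1,4,7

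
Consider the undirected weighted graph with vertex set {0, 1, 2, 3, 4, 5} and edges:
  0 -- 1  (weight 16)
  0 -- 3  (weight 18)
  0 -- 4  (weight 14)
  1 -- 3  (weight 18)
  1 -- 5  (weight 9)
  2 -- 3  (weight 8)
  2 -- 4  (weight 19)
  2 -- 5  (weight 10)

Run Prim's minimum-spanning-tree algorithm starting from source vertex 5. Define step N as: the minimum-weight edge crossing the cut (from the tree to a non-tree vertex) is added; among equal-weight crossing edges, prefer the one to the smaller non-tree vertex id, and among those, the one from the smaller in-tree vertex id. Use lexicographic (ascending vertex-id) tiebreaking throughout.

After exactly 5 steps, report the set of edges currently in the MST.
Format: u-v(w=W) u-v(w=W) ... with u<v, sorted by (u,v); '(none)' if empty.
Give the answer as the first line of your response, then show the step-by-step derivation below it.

0-1(w=16) 0-4(w=14) 1-5(w=9) 2-3(w=8) 2-5(w=10)

step 1: add edge 1-5 (w=9); MST = {1-5(w=9)}
step 2: add edge 2-5 (w=10); MST = {1-5(w=9) 2-5(w=10)}
step 3: add edge 2-3 (w=8); MST = {1-5(w=9) 2-3(w=8) 2-5(w=10)}
step 4: add edge 0-1 (w=16); MST = {0-1(w=16) 1-5(w=9) 2-3(w=8) 2-5(w=10)}
step 5: add edge 0-4 (w=14); MST = {0-1(w=16) 0-4(w=14) 1-5(w=9) 2-3(w=8) 2-5(w=10)}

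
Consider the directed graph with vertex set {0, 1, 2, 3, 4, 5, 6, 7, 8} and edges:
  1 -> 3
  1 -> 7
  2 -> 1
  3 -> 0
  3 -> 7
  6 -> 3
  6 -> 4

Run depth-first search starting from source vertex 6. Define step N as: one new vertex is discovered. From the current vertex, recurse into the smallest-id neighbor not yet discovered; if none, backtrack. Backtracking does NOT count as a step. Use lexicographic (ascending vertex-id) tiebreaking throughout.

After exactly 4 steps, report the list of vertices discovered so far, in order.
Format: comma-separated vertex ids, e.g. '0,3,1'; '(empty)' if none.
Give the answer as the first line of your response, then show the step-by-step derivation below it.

6,3,0,7

step 1: discover 6; path=6; order=6
step 2: discover 3; path=6>3; order=6,3
step 3: discover 0; path=6>3>0; order=6,3,0
step 4: discover 7; path=6>3>7; order=6,3,0,7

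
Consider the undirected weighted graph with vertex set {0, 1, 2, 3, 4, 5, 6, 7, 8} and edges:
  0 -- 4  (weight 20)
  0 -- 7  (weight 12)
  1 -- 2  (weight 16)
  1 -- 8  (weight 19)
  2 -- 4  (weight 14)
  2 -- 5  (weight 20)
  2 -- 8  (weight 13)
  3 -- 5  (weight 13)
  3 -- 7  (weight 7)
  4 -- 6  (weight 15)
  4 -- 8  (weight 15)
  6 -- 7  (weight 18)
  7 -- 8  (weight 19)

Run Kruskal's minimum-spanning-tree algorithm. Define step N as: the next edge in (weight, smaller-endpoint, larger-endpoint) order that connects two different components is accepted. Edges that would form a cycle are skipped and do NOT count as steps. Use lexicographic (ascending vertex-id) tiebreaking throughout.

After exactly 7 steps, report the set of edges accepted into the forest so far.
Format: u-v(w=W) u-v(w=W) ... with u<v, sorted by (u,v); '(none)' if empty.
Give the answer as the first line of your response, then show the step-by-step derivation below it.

0-7(w=12) 1-2(w=16) 2-4(w=14) 2-8(w=13) 3-5(w=13) 3-7(w=7) 4-6(w=15)

step 1: add edge 3-7 (w=7); MST = {3-7(w=7)}
step 2: add edge 0-7 (w=12); MST = {0-7(w=12) 3-7(w=7)}
step 3: add edge 2-8 (w=13); MST = {0-7(w=12) 2-8(w=13) 3-7(w=7)}
step 4: add edge 3-5 (w=13); MST = {0-7(w=12) 2-8(w=13) 3-5(w=13) 3-7(w=7)}
step 5: add edge 2-4 (w=14); MST = {0-7(w=12) 2-4(w=14) 2-8(w=13) 3-5(w=13) 3-7(w=7)}
step 6: add edge 4-6 (w=15); MST = {0-7(w=12) 2-4(w=14) 2-8(w=13) 3-5(w=13) 3-7(w=7) 4-6(w=15)}
step 7: add edge 1-2 (w=16); MST = {0-7(w=12) 1-2(w=16) 2-4(w=14) 2-8(w=13) 3-5(w=13) 3-7(w=7) 4-6(w=15)}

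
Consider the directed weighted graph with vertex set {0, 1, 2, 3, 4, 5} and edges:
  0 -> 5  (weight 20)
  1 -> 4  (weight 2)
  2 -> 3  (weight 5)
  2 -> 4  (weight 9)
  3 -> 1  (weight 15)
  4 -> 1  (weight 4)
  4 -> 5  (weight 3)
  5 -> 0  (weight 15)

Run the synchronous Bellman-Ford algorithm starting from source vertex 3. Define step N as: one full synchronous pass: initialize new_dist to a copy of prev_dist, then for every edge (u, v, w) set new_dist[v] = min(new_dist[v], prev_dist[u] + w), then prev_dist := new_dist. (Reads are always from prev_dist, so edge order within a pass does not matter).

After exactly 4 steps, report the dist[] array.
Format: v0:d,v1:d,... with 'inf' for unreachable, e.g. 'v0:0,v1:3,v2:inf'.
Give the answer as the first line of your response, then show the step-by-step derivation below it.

v0:35,v1:15,v2:inf,v3:0,v4:17,v5:20

step 1: dist = v0:inf,v1:15,v2:inf,v3:0,v4:inf,v5:inf
step 2: dist = v0:inf,v1:15,v2:inf,v3:0,v4:17,v5:inf
step 3: dist = v0:inf,v1:15,v2:inf,v3:0,v4:17,v5:20
step 4: dist = v0:35,v1:15,v2:inf,v3:0,v4:17,v5:20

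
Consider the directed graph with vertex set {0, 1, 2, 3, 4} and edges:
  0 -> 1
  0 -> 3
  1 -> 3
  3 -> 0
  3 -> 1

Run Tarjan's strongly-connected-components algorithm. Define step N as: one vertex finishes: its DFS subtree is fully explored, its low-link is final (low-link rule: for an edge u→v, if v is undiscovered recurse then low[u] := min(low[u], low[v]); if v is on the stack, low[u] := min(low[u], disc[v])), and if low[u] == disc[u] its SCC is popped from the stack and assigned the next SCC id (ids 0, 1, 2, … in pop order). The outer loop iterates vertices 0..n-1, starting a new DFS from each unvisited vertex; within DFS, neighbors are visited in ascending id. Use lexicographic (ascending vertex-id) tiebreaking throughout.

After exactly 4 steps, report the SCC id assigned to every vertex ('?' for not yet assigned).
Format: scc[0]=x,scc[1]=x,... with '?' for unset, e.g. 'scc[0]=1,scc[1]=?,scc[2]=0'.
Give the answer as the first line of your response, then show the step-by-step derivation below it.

scc[0]=0,scc[1]=0,scc[2]=1,scc[3]=0,scc[4]=?

step 1: low=(low[0]=0,low[1]=1,low[2]=?,low[3]=0,low[4]=?); scc=(scc[0]=?,scc[1]=?,scc[2]=?,scc[3]=?,scc[4]=?)
step 2: low=(low[0]=0,low[1]=0,low[2]=?,low[3]=0,low[4]=?); scc=(scc[0]=?,scc[1]=?,scc[2]=?,scc[3]=?,scc[4]=?)
step 3: low=(low[0]=0,low[1]=0,low[2]=?,low[3]=0,low[4]=?); scc=(scc[0]=0,scc[1]=0,scc[2]=?,scc[3]=0,scc[4]=?)
step 4: low=(low[0]=0,low[1]=0,low[2]=3,low[3]=0,low[4]=?); scc=(scc[0]=0,scc[1]=0,scc[2]=1,scc[3]=0,scc[4]=?)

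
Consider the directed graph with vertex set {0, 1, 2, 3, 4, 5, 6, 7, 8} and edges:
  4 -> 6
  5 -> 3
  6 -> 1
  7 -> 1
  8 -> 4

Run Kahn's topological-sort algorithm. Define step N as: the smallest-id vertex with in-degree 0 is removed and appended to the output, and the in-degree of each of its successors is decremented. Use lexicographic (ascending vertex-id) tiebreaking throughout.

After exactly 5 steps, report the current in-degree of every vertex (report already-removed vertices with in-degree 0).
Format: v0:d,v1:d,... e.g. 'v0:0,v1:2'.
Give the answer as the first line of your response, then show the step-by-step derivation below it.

v0:0,v1:1,v2:0,v3:0,v4:1,v5:0,v6:1,v7:0,v8:0

step 1: output 0; order=[0]; indeg=(0,2,0,1,1,0,1,0,0)
step 2: output 2; order=[0,2]; indeg=(0,2,0,1,1,0,1,0,0)
step 3: output 5; order=[0,2,5]; indeg=(0,2,0,0,1,0,1,0,0)
step 4: output 3; order=[0,2,5,3]; indeg=(0,2,0,0,1,0,1,0,0)
step 5: output 7; order=[0,2,5,3,7]; indeg=(0,1,0,0,1,0,1,0,0)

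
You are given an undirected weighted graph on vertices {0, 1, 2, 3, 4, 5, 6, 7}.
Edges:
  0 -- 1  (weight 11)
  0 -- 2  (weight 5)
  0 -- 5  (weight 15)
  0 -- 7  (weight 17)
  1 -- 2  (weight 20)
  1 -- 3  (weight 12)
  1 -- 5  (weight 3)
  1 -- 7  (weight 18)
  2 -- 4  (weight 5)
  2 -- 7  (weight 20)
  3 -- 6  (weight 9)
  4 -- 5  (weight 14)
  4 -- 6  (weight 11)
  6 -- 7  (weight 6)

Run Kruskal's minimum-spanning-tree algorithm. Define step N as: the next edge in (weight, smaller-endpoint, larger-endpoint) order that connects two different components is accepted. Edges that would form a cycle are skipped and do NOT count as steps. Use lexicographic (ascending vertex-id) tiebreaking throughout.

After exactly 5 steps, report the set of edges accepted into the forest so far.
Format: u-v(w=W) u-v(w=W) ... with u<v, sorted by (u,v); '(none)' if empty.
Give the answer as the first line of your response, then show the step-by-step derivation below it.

0-2(w=5) 1-5(w=3) 2-4(w=5) 3-6(w=9) 6-7(w=6)

step 1: add edge 1-5 (w=3); MST = {1-5(w=3)}
step 2: add edge 0-2 (w=5); MST = {0-2(w=5) 1-5(w=3)}
step 3: add edge 2-4 (w=5); MST = {0-2(w=5) 1-5(w=3) 2-4(w=5)}
step 4: add edge 6-7 (w=6); MST = {0-2(w=5) 1-5(w=3) 2-4(w=5) 6-7(w=6)}
step 5: add edge 3-6 (w=9); MST = {0-2(w=5) 1-5(w=3) 2-4(w=5) 3-6(w=9) 6-7(w=6)}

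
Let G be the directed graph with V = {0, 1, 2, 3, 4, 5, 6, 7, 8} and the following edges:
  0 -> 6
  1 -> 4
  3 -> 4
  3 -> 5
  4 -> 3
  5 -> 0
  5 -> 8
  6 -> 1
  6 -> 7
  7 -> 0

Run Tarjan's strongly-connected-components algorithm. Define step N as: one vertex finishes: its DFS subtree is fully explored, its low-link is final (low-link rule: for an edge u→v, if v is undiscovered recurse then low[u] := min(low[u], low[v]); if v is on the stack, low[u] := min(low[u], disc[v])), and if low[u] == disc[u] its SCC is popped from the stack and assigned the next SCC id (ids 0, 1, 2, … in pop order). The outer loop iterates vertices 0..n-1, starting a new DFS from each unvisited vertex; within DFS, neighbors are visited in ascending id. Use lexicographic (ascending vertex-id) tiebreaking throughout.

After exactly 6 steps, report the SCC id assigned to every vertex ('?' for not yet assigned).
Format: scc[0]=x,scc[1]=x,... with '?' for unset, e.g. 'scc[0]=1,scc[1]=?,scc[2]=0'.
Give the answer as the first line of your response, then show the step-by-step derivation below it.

scc[0]=?,scc[1]=?,scc[2]=?,scc[3]=?,scc[4]=?,scc[5]=?,scc[6]=?,scc[7]=?,scc[8]=0

step 1: low=(low[0]=0,low[1]=2,low[2]=?,low[3]=3,low[4]=3,low[5]=0,low[6]=1,low[7]=?,low[8]=6); scc=(scc[0]=?,scc[1]=?,scc[2]=?,scc[3]=?,scc[4]=?,scc[5]=?,scc[6]=?,scc[7]=?,scc[8]=0)
step 2: low=(low[0]=0,low[1]=2,low[2]=?,low[3]=3,low[4]=3,low[5]=0,low[6]=1,low[7]=?,low[8]=6); scc=(scc[0]=?,scc[1]=?,scc[2]=?,scc[3]=?,scc[4]=?,scc[5]=?,scc[6]=?,scc[7]=?,scc[8]=0)
step 3: low=(low[0]=0,low[1]=2,low[2]=?,low[3]=0,low[4]=3,low[5]=0,low[6]=1,low[7]=?,low[8]=6); scc=(scc[0]=?,scc[1]=?,scc[2]=?,scc[3]=?,scc[4]=?,scc[5]=?,scc[6]=?,scc[7]=?,scc[8]=0)
step 4: low=(low[0]=0,low[1]=2,low[2]=?,low[3]=0,low[4]=0,low[5]=0,low[6]=1,low[7]=?,low[8]=6); scc=(scc[0]=?,scc[1]=?,scc[2]=?,scc[3]=?,scc[4]=?,scc[5]=?,scc[6]=?,scc[7]=?,scc[8]=0)
step 5: low=(low[0]=0,low[1]=0,low[2]=?,low[3]=0,low[4]=0,low[5]=0,low[6]=1,low[7]=?,low[8]=6); scc=(scc[0]=?,scc[1]=?,scc[2]=?,scc[3]=?,scc[4]=?,scc[5]=?,scc[6]=?,scc[7]=?,scc[8]=0)
step 6: low=(low[0]=0,low[1]=0,low[2]=?,low[3]=0,low[4]=0,low[5]=0,low[6]=0,low[7]=0,low[8]=6); scc=(scc[0]=?,scc[1]=?,scc[2]=?,scc[3]=?,scc[4]=?,scc[5]=?,scc[6]=?,scc[7]=?,scc[8]=0)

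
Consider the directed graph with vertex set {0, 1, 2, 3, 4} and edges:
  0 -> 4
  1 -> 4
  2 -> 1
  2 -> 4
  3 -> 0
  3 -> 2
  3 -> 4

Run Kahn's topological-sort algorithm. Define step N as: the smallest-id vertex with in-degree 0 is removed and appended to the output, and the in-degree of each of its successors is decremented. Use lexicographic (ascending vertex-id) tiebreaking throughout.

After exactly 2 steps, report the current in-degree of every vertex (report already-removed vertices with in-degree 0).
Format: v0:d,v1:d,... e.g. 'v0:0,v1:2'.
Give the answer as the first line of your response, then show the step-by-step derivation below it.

v0:0,v1:1,v2:0,v3:0,v4:2

step 1: output 3; order=[3]; indeg=(0,1,0,0,3)
step 2: output 0; order=[3,0]; indeg=(0,1,0,0,2)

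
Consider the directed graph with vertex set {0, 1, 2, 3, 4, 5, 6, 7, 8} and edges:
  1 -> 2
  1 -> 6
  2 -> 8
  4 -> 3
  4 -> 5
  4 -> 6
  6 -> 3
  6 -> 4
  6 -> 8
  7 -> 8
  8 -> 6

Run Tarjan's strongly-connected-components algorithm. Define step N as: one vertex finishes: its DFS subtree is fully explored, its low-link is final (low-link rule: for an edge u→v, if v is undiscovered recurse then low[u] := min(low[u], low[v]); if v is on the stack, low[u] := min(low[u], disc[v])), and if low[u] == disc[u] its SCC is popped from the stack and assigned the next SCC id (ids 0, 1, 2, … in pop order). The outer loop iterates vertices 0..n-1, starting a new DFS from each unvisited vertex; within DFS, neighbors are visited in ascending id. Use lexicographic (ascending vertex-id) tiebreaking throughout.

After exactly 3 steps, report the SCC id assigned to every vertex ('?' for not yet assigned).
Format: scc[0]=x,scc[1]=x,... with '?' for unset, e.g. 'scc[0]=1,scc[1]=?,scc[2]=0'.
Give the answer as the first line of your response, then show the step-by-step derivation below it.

scc[0]=0,scc[1]=?,scc[2]=?,scc[3]=1,scc[4]=?,scc[5]=2,scc[6]=?,scc[7]=?,scc[8]=?

step 1: low=(low[0]=0,low[1]=?,low[2]=?,low[3]=?,low[4]=?,low[5]=?,low[6]=?,low[7]=?,low[8]=?); scc=(scc[0]=0,scc[1]=?,scc[2]=?,scc[3]=?,scc[4]=?,scc[5]=?,scc[6]=?,scc[7]=?,scc[8]=?)
step 2: low=(low[0]=0,low[1]=1,low[2]=2,low[3]=5,low[4]=?,low[5]=?,low[6]=4,low[7]=?,low[8]=3); scc=(scc[0]=0,scc[1]=?,scc[2]=?,scc[3]=1,scc[4]=?,scc[5]=?,scc[6]=?,scc[7]=?,scc[8]=?)
step 3: low=(low[0]=0,low[1]=1,low[2]=2,low[3]=5,low[4]=6,low[5]=7,low[6]=4,low[7]=?,low[8]=3); scc=(scc[0]=0,scc[1]=?,scc[2]=?,scc[3]=1,scc[4]=?,scc[5]=2,scc[6]=?,scc[7]=?,scc[8]=?)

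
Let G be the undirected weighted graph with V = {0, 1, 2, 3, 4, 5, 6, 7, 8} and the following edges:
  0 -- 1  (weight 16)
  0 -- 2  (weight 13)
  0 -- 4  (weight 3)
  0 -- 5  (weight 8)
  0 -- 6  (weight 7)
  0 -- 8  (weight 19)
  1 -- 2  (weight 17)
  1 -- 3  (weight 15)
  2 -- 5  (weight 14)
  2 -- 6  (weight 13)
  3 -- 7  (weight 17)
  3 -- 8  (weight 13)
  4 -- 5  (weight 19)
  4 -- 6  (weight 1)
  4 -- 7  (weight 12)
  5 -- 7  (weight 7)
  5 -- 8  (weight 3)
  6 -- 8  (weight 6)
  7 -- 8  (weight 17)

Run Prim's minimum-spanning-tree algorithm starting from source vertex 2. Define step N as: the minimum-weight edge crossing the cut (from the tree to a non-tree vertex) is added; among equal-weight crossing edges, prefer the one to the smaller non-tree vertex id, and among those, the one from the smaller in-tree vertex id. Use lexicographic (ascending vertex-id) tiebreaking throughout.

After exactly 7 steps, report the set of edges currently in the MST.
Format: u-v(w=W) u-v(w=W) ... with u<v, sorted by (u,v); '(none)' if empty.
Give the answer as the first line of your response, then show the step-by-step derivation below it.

0-2(w=13) 0-4(w=3) 3-8(w=13) 4-6(w=1) 5-7(w=7) 5-8(w=3) 6-8(w=6)

step 1: add edge 0-2 (w=13); MST = {0-2(w=13)}
step 2: add edge 0-4 (w=3); MST = {0-2(w=13) 0-4(w=3)}
step 3: add edge 4-6 (w=1); MST = {0-2(w=13) 0-4(w=3) 4-6(w=1)}
step 4: add edge 6-8 (w=6); MST = {0-2(w=13) 0-4(w=3) 4-6(w=1) 6-8(w=6)}
step 5: add edge 5-8 (w=3); MST = {0-2(w=13) 0-4(w=3) 4-6(w=1) 5-8(w=3) 6-8(w=6)}
step 6: add edge 5-7 (w=7); MST = {0-2(w=13) 0-4(w=3) 4-6(w=1) 5-7(w=7) 5-8(w=3) 6-8(w=6)}
step 7: add edge 3-8 (w=13); MST = {0-2(w=13) 0-4(w=3) 3-8(w=13) 4-6(w=1) 5-7(w=7) 5-8(w=3) 6-8(w=6)}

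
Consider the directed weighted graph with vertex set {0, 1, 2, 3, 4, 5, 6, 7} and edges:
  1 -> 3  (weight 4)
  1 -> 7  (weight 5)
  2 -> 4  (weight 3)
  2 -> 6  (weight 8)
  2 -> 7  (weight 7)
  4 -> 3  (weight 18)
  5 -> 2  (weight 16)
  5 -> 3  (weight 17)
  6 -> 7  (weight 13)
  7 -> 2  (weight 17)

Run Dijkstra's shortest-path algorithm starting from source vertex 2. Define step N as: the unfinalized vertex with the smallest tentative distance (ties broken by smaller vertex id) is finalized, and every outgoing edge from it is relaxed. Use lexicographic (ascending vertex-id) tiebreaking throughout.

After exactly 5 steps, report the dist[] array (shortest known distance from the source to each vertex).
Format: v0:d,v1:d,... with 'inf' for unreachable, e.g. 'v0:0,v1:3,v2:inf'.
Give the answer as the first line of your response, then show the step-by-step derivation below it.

v0:inf,v1:inf,v2:0,v3:21,v4:3,v5:inf,v6:8,v7:7

step 1: dist = v0:inf,v1:inf,v2:0,v3:inf,v4:3,v5:inf,v6:8,v7:7
step 2: dist = v0:inf,v1:inf,v2:0,v3:21,v4:3,v5:inf,v6:8,v7:7
step 3: dist = v0:inf,v1:inf,v2:0,v3:21,v4:3,v5:inf,v6:8,v7:7
step 4: dist = v0:inf,v1:inf,v2:0,v3:21,v4:3,v5:inf,v6:8,v7:7
step 5: dist = v0:inf,v1:inf,v2:0,v3:21,v4:3,v5:inf,v6:8,v7:7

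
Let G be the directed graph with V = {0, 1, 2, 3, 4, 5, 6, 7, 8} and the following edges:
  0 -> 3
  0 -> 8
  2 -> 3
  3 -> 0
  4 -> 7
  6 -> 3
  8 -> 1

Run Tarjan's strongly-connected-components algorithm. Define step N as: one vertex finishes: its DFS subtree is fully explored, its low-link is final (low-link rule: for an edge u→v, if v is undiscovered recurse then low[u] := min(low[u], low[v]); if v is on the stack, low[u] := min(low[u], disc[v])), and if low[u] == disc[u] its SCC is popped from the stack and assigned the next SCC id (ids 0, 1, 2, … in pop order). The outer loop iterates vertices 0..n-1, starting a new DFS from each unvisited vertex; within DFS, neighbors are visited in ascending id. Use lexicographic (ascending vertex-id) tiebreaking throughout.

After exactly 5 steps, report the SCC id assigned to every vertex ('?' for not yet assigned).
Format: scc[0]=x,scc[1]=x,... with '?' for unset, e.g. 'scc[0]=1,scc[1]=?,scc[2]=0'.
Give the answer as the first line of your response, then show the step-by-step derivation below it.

scc[0]=2,scc[1]=0,scc[2]=3,scc[3]=2,scc[4]=?,scc[5]=?,scc[6]=?,scc[7]=?,scc[8]=1

step 1: low=(low[0]=0,low[1]=?,low[2]=?,low[3]=0,low[4]=?,low[5]=?,low[6]=?,low[7]=?,low[8]=?); scc=(scc[0]=?,scc[1]=?,scc[2]=?,scc[3]=?,scc[4]=?,scc[5]=?,scc[6]=?,scc[7]=?,scc[8]=?)
step 2: low=(low[0]=0,low[1]=3,low[2]=?,low[3]=0,low[4]=?,low[5]=?,low[6]=?,low[7]=?,low[8]=2); scc=(scc[0]=?,scc[1]=0,scc[2]=?,scc[3]=?,scc[4]=?,scc[5]=?,scc[6]=?,scc[7]=?,scc[8]=?)
step 3: low=(low[0]=0,low[1]=3,low[2]=?,low[3]=0,low[4]=?,low[5]=?,low[6]=?,low[7]=?,low[8]=2); scc=(scc[0]=?,scc[1]=0,scc[2]=?,scc[3]=?,scc[4]=?,scc[5]=?,scc[6]=?,scc[7]=?,scc[8]=1)
step 4: low=(low[0]=0,low[1]=3,low[2]=?,low[3]=0,low[4]=?,low[5]=?,low[6]=?,low[7]=?,low[8]=2); scc=(scc[0]=2,scc[1]=0,scc[2]=?,scc[3]=2,scc[4]=?,scc[5]=?,scc[6]=?,scc[7]=?,scc[8]=1)
step 5: low=(low[0]=0,low[1]=3,low[2]=4,low[3]=0,low[4]=?,low[5]=?,low[6]=?,low[7]=?,low[8]=2); scc=(scc[0]=2,scc[1]=0,scc[2]=3,scc[3]=2,scc[4]=?,scc[5]=?,scc[6]=?,scc[7]=?,scc[8]=1)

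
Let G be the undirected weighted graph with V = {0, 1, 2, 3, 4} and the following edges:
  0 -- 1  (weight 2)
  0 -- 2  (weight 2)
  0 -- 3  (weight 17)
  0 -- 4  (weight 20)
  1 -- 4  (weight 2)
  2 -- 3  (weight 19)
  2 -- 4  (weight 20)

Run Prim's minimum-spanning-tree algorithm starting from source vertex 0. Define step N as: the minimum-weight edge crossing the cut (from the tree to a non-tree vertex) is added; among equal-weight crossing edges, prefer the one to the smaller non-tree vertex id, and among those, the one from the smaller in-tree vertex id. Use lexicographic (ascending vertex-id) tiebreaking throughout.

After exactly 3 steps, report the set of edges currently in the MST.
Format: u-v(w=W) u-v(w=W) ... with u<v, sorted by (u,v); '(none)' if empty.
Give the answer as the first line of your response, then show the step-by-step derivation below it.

0-1(w=2) 0-2(w=2) 1-4(w=2)

step 1: add edge 0-1 (w=2); MST = {0-1(w=2)}
step 2: add edge 0-2 (w=2); MST = {0-1(w=2) 0-2(w=2)}
step 3: add edge 1-4 (w=2); MST = {0-1(w=2) 0-2(w=2) 1-4(w=2)}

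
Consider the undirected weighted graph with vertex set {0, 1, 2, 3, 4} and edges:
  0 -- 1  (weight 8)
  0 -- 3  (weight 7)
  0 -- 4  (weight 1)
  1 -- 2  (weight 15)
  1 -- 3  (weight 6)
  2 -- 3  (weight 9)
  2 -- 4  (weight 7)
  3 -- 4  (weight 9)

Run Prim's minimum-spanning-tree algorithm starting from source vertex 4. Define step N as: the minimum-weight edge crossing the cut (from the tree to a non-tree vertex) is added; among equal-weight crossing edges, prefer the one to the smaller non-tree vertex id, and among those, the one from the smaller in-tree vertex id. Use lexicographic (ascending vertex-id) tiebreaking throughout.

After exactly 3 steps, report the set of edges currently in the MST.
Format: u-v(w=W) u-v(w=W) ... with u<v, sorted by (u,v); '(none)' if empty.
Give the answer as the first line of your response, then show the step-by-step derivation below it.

0-3(w=7) 0-4(w=1) 2-4(w=7)

step 1: add edge 0-4 (w=1); MST = {0-4(w=1)}
step 2: add edge 2-4 (w=7); MST = {0-4(w=1) 2-4(w=7)}
step 3: add edge 0-3 (w=7); MST = {0-3(w=7) 0-4(w=1) 2-4(w=7)}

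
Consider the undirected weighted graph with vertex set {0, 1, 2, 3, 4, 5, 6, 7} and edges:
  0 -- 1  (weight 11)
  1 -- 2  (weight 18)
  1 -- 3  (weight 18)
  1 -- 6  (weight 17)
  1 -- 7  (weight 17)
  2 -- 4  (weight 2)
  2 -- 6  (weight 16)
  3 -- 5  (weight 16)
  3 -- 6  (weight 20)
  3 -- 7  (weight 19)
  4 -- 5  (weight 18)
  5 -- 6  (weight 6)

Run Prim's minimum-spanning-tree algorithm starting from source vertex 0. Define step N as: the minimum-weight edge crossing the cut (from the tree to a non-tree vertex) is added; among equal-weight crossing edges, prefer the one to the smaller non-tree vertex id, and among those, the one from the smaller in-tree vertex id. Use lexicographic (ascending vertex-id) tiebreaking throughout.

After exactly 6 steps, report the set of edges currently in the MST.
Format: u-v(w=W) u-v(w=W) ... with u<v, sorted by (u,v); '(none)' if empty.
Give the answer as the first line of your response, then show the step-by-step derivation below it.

0-1(w=11) 1-6(w=17) 2-4(w=2) 2-6(w=16) 3-5(w=16) 5-6(w=6)

step 1: add edge 0-1 (w=11); MST = {0-1(w=11)}
step 2: add edge 1-6 (w=17); MST = {0-1(w=11) 1-6(w=17)}
step 3: add edge 5-6 (w=6); MST = {0-1(w=11) 1-6(w=17) 5-6(w=6)}
step 4: add edge 2-6 (w=16); MST = {0-1(w=11) 1-6(w=17) 2-6(w=16) 5-6(w=6)}
step 5: add edge 2-4 (w=2); MST = {0-1(w=11) 1-6(w=17) 2-4(w=2) 2-6(w=16) 5-6(w=6)}
step 6: add edge 3-5 (w=16); MST = {0-1(w=11) 1-6(w=17) 2-4(w=2) 2-6(w=16) 3-5(w=16) 5-6(w=6)}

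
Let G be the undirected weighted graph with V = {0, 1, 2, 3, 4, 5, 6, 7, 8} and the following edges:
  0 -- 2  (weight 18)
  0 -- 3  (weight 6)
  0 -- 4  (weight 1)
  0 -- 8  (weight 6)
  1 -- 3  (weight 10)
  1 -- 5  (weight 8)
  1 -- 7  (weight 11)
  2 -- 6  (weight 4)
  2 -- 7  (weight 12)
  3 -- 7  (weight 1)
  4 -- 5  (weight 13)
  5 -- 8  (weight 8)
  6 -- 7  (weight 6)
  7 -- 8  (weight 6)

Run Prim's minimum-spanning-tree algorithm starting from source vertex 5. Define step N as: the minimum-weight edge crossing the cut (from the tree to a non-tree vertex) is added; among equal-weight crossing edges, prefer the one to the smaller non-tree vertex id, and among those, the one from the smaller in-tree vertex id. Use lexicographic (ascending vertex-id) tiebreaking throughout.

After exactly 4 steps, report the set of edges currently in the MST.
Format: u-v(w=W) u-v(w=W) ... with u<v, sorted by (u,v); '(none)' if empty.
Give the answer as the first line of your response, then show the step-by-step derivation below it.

0-4(w=1) 0-8(w=6) 1-5(w=8) 5-8(w=8)

step 1: add edge 1-5 (w=8); MST = {1-5(w=8)}
step 2: add edge 5-8 (w=8); MST = {1-5(w=8) 5-8(w=8)}
step 3: add edge 0-8 (w=6); MST = {0-8(w=6) 1-5(w=8) 5-8(w=8)}
step 4: add edge 0-4 (w=1); MST = {0-4(w=1) 0-8(w=6) 1-5(w=8) 5-8(w=8)}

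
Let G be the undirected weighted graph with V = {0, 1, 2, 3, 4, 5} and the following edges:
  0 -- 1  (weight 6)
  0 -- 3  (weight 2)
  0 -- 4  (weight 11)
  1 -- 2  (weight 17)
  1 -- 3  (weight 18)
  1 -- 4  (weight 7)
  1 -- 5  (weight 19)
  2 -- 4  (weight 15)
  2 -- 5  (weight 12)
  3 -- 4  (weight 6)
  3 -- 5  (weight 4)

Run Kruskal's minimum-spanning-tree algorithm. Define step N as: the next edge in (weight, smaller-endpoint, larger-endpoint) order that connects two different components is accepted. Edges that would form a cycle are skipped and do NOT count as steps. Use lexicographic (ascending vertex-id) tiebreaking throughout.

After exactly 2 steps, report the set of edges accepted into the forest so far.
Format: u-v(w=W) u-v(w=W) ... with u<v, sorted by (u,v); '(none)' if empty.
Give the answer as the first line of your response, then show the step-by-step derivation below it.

0-3(w=2) 3-5(w=4)

step 1: add edge 0-3 (w=2); MST = {0-3(w=2)}
step 2: add edge 3-5 (w=4); MST = {0-3(w=2) 3-5(w=4)}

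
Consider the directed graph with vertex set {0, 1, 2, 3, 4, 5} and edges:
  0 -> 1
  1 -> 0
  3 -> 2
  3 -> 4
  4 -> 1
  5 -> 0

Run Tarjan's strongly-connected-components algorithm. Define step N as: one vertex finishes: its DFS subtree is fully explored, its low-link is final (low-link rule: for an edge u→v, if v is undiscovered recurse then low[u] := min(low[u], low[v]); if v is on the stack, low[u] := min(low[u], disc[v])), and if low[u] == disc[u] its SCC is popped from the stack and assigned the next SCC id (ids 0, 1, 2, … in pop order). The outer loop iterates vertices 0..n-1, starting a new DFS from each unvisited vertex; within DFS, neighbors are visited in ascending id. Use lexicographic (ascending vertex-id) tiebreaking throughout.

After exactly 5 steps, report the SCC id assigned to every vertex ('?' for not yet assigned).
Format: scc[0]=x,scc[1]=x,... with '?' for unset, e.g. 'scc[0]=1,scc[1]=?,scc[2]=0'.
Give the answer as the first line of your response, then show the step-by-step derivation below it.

scc[0]=0,scc[1]=0,scc[2]=1,scc[3]=3,scc[4]=2,scc[5]=?

step 1: low=(low[0]=0,low[1]=0,low[2]=?,low[3]=?,low[4]=?,low[5]=?); scc=(scc[0]=?,scc[1]=?,scc[2]=?,scc[3]=?,scc[4]=?,scc[5]=?)
step 2: low=(low[0]=0,low[1]=0,low[2]=?,low[3]=?,low[4]=?,low[5]=?); scc=(scc[0]=0,scc[1]=0,scc[2]=?,scc[3]=?,scc[4]=?,scc[5]=?)
step 3: low=(low[0]=0,low[1]=0,low[2]=2,low[3]=?,low[4]=?,low[5]=?); scc=(scc[0]=0,scc[1]=0,scc[2]=1,scc[3]=?,scc[4]=?,scc[5]=?)
step 4: low=(low[0]=0,low[1]=0,low[2]=2,low[3]=3,low[4]=4,low[5]=?); scc=(scc[0]=0,scc[1]=0,scc[2]=1,scc[3]=?,scc[4]=2,scc[5]=?)
step 5: low=(low[0]=0,low[1]=0,low[2]=2,low[3]=3,low[4]=4,low[5]=?); scc=(scc[0]=0,scc[1]=0,scc[2]=1,scc[3]=3,scc[4]=2,scc[5]=?)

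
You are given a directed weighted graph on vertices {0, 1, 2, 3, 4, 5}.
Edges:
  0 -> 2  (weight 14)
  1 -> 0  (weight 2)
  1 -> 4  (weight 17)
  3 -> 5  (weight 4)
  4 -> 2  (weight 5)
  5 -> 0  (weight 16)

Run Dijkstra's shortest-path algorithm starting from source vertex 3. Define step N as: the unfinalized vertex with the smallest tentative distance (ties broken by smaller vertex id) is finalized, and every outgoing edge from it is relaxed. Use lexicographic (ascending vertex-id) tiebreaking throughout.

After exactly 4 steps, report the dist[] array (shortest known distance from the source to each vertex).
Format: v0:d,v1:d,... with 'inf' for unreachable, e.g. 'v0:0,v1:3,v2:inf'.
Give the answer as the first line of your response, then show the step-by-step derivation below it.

v0:20,v1:inf,v2:34,v3:0,v4:inf,v5:4

step 1: dist = v0:inf,v1:inf,v2:inf,v3:0,v4:inf,v5:4
step 2: dist = v0:20,v1:inf,v2:inf,v3:0,v4:inf,v5:4
step 3: dist = v0:20,v1:inf,v2:34,v3:0,v4:inf,v5:4
step 4: dist = v0:20,v1:inf,v2:34,v3:0,v4:inf,v5:4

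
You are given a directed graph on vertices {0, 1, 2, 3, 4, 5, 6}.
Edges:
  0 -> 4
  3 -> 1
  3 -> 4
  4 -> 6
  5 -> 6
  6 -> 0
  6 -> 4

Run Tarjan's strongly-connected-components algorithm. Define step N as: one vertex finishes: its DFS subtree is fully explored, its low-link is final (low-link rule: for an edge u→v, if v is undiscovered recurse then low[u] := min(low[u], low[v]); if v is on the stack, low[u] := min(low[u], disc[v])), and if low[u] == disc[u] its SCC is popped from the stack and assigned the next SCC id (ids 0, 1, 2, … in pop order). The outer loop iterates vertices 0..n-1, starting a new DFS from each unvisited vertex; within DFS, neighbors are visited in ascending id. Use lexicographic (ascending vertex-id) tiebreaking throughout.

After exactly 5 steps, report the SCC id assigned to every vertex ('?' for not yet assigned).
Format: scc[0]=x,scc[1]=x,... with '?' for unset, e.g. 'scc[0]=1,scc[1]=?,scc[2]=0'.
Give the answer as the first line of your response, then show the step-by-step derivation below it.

scc[0]=0,scc[1]=1,scc[2]=2,scc[3]=?,scc[4]=0,scc[5]=?,scc[6]=0

step 1: low=(low[0]=0,low[1]=?,low[2]=?,low[3]=?,low[4]=1,low[5]=?,low[6]=0); scc=(scc[0]=?,scc[1]=?,scc[2]=?,scc[3]=?,scc[4]=?,scc[5]=?,scc[6]=?)
step 2: low=(low[0]=0,low[1]=?,low[2]=?,low[3]=?,low[4]=0,low[5]=?,low[6]=0); scc=(scc[0]=?,scc[1]=?,scc[2]=?,scc[3]=?,scc[4]=?,scc[5]=?,scc[6]=?)
step 3: low=(low[0]=0,low[1]=?,low[2]=?,low[3]=?,low[4]=0,low[5]=?,low[6]=0); scc=(scc[0]=0,scc[1]=?,scc[2]=?,scc[3]=?,scc[4]=0,scc[5]=?,scc[6]=0)
step 4: low=(low[0]=0,low[1]=3,low[2]=?,low[3]=?,low[4]=0,low[5]=?,low[6]=0); scc=(scc[0]=0,scc[1]=1,scc[2]=?,scc[3]=?,scc[4]=0,scc[5]=?,scc[6]=0)
step 5: low=(low[0]=0,low[1]=3,low[2]=4,low[3]=?,low[4]=0,low[5]=?,low[6]=0); scc=(scc[0]=0,scc[1]=1,scc[2]=2,scc[3]=?,scc[4]=0,scc[5]=?,scc[6]=0)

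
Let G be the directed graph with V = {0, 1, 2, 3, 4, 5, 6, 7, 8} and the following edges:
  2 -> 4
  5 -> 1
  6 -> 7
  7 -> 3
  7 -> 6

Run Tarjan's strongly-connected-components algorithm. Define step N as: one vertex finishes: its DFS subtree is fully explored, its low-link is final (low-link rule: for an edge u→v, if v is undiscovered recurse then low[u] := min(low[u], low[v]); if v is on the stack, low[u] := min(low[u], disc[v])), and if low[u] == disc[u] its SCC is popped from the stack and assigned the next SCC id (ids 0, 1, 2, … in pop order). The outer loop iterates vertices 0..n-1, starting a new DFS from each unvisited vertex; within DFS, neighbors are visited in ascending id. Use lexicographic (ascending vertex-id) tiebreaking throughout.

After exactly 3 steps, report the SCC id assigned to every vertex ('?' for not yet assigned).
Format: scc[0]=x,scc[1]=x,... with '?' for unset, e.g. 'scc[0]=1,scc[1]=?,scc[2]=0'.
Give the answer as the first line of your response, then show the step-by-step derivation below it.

scc[0]=0,scc[1]=1,scc[2]=?,scc[3]=?,scc[4]=2,scc[5]=?,scc[6]=?,scc[7]=?,scc[8]=?

step 1: low=(low[0]=0,low[1]=?,low[2]=?,low[3]=?,low[4]=?,low[5]=?,low[6]=?,low[7]=?,low[8]=?); scc=(scc[0]=0,scc[1]=?,scc[2]=?,scc[3]=?,scc[4]=?,scc[5]=?,scc[6]=?,scc[7]=?,scc[8]=?)
step 2: low=(low[0]=0,low[1]=1,low[2]=?,low[3]=?,low[4]=?,low[5]=?,low[6]=?,low[7]=?,low[8]=?); scc=(scc[0]=0,scc[1]=1,scc[2]=?,scc[3]=?,scc[4]=?,scc[5]=?,scc[6]=?,scc[7]=?,scc[8]=?)
step 3: low=(low[0]=0,low[1]=1,low[2]=2,low[3]=?,low[4]=3,low[5]=?,low[6]=?,low[7]=?,low[8]=?); scc=(scc[0]=0,scc[1]=1,scc[2]=?,scc[3]=?,scc[4]=2,scc[5]=?,scc[6]=?,scc[7]=?,scc[8]=?)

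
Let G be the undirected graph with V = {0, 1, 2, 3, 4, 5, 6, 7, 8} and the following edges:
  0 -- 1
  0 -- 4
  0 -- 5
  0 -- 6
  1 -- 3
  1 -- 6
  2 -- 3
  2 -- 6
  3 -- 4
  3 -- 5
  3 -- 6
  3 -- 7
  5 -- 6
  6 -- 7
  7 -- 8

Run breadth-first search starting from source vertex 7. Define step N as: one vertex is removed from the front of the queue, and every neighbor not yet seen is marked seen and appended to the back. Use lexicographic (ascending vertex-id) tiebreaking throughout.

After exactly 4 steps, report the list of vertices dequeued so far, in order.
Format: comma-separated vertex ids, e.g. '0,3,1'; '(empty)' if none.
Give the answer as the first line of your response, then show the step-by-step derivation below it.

7,3,6,8

step 1: dequeue 7; queue=[3,6,8]; order=7
step 2: dequeue 3; queue=[6,8,1,2,4,5]; order=7,3
step 3: dequeue 6; queue=[8,1,2,4,5,0]; order=7,3,6
step 4: dequeue 8; queue=[1,2,4,5,0]; order=7,3,6,8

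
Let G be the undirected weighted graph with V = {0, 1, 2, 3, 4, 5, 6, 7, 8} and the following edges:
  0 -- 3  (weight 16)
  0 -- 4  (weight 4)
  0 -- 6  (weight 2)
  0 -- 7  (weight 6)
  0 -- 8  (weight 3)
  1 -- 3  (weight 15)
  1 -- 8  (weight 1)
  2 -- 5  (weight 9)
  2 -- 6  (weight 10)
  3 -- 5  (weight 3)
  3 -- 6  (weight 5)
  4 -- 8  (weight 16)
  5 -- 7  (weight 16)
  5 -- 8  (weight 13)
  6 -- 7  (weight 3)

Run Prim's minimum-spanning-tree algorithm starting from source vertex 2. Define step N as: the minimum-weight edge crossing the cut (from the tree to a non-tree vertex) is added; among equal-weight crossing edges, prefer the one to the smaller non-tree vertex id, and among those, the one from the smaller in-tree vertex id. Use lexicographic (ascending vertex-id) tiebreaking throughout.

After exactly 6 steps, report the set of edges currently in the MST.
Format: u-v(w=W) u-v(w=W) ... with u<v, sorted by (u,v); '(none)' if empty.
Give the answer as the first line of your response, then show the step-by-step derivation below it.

0-6(w=2) 0-8(w=3) 2-5(w=9) 3-5(w=3) 3-6(w=5) 6-7(w=3)

step 1: add edge 2-5 (w=9); MST = {2-5(w=9)}
step 2: add edge 3-5 (w=3); MST = {2-5(w=9) 3-5(w=3)}
step 3: add edge 3-6 (w=5); MST = {2-5(w=9) 3-5(w=3) 3-6(w=5)}
step 4: add edge 0-6 (w=2); MST = {0-6(w=2) 2-5(w=9) 3-5(w=3) 3-6(w=5)}
step 5: add edge 6-7 (w=3); MST = {0-6(w=2) 2-5(w=9) 3-5(w=3) 3-6(w=5) 6-7(w=3)}
step 6: add edge 0-8 (w=3); MST = {0-6(w=2) 0-8(w=3) 2-5(w=9) 3-5(w=3) 3-6(w=5) 6-7(w=3)}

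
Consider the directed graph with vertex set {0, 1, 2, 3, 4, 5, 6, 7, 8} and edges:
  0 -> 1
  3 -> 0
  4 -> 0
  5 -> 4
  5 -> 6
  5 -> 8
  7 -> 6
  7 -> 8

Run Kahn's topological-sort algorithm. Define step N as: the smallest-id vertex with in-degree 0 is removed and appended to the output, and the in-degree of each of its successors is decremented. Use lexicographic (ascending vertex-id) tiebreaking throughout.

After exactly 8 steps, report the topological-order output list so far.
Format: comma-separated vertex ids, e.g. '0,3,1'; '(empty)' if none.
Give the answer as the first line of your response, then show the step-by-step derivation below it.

2,3,5,4,0,1,7,6

step 1: output 2; order=[2]; indeg=(2,1,0,0,1,0,2,0,2)
step 2: output 3; order=[2,3]; indeg=(1,1,0,0,1,0,2,0,2)
step 3: output 5; order=[2,3,5]; indeg=(1,1,0,0,0,0,1,0,1)
step 4: output 4; order=[2,3,5,4]; indeg=(0,1,0,0,0,0,1,0,1)
step 5: output 0; order=[2,3,5,4,0]; indeg=(0,0,0,0,0,0,1,0,1)
step 6: output 1; order=[2,3,5,4,0,1]; indeg=(0,0,0,0,0,0,1,0,1)
step 7: output 7; order=[2,3,5,4,0,1,7]; indeg=(0,0,0,0,0,0,0,0,0)
step 8: output 6; order=[2,3,5,4,0,1,7,6]; indeg=(0,0,0,0,0,0,0,0,0)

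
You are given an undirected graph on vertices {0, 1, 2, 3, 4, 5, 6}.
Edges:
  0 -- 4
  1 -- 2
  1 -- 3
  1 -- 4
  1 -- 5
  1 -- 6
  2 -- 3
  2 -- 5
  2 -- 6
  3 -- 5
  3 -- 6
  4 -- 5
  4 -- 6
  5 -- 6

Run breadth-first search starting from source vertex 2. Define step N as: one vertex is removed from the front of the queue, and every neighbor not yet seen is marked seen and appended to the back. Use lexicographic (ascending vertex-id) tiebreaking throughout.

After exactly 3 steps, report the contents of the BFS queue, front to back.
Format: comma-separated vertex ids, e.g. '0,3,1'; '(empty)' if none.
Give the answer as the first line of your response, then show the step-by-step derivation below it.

5,6,4

step 1: dequeue 2; queue=[1,3,5,6]; order=2
step 2: dequeue 1; queue=[3,5,6,4]; order=2,1
step 3: dequeue 3; queue=[5,6,4]; order=2,1,3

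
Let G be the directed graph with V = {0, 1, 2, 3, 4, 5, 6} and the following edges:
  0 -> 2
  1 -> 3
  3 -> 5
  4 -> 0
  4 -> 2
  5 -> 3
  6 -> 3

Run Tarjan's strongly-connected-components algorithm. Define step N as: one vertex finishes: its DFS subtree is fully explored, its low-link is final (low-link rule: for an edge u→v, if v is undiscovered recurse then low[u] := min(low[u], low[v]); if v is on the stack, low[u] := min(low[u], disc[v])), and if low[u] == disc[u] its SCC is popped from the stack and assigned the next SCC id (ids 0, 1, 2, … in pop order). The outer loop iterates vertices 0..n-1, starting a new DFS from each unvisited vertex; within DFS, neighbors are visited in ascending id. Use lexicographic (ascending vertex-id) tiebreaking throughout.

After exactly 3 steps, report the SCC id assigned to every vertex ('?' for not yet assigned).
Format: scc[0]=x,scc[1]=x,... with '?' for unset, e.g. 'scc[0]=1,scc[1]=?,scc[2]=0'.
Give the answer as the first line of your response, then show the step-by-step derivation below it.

scc[0]=1,scc[1]=?,scc[2]=0,scc[3]=?,scc[4]=?,scc[5]=?,scc[6]=?

step 1: low=(low[0]=0,low[1]=?,low[2]=1,low[3]=?,low[4]=?,low[5]=?,low[6]=?); scc=(scc[0]=?,scc[1]=?,scc[2]=0,scc[3]=?,scc[4]=?,scc[5]=?,scc[6]=?)
step 2: low=(low[0]=0,low[1]=?,low[2]=1,low[3]=?,low[4]=?,low[5]=?,low[6]=?); scc=(scc[0]=1,scc[1]=?,scc[2]=0,scc[3]=?,scc[4]=?,scc[5]=?,scc[6]=?)
step 3: low=(low[0]=0,low[1]=2,low[2]=1,low[3]=3,low[4]=?,low[5]=3,low[6]=?); scc=(scc[0]=1,scc[1]=?,scc[2]=0,scc[3]=?,scc[4]=?,scc[5]=?,scc[6]=?)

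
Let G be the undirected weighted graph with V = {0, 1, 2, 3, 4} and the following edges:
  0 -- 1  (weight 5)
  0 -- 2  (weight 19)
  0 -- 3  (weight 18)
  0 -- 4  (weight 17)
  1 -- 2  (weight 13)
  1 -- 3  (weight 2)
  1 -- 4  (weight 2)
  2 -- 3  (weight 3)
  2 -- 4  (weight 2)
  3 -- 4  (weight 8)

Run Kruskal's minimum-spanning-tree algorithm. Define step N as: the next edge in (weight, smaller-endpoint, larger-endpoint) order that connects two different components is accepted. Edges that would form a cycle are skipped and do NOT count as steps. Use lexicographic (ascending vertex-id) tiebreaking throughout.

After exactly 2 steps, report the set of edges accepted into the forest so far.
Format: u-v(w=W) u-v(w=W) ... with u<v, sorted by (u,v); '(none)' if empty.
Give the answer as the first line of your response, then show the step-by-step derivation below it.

1-3(w=2) 1-4(w=2)

step 1: add edge 1-3 (w=2); MST = {1-3(w=2)}
step 2: add edge 1-4 (w=2); MST = {1-3(w=2) 1-4(w=2)}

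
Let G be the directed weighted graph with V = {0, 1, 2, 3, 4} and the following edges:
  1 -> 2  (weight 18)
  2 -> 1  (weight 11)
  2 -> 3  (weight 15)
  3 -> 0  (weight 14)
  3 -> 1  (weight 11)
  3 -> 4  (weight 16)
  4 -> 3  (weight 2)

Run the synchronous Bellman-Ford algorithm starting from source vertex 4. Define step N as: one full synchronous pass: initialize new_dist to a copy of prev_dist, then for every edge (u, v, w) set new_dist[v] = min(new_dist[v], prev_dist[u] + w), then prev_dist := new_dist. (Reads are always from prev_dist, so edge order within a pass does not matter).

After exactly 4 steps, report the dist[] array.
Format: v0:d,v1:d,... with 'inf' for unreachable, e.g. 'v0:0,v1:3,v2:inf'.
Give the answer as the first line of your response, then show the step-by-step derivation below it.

v0:16,v1:13,v2:31,v3:2,v4:0

step 1: dist = v0:inf,v1:inf,v2:inf,v3:2,v4:0
step 2: dist = v0:16,v1:13,v2:inf,v3:2,v4:0
step 3: dist = v0:16,v1:13,v2:31,v3:2,v4:0
step 4: dist = v0:16,v1:13,v2:31,v3:2,v4:0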